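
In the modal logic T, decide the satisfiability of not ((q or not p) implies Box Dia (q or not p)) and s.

1. not ((q or not p) implies Box Dia (q or not p)) and s, u
2. not ((q or not p) implies Box Dia (q or not p)), u   [and-rule on 1]
3. s, u   [and-rule on 1]
4. q or not p, u   [neg-implies-rule on 2]
5. not Box Dia (q or not p), u   [neg-implies-rule on 2]
6. not p, u   [or-rule on 4 (branches; this branch)]
7. not Dia (q or not p), v   [neg-Box-rule on 5: fresh world v, uRv]
8. not (q or not p), v   [neg-Dia-rule on 7 via vRv]
9. not q, v   [neg-or-rule on 8]
10. p, v   [neg-or-rule on 8]
Accessibility: uRu, uRv, vRv

Satisfiable (open branch found)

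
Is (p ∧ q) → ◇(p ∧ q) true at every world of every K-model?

No, not valid

Tableau for the negation ¬((p ∧ q) → ◇(p ∧ q)):
1. ¬((p ∧ q) → ◇(p ∧ q)), 0
2. p ∧ q, 0
3. ¬◇(p ∧ q), 0
4. p, 0
5. q, 0
The negation has an open branch (countermodel exists).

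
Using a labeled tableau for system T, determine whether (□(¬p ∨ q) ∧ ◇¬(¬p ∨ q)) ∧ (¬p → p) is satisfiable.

1. (□(¬p ∨ q) ∧ ◇¬(¬p ∨ q)) ∧ (¬p → p), 0
2. □(¬p ∨ q) ∧ ◇¬(¬p ∨ q), 0
3. ¬p → p, 0
4. □(¬p ∨ q), 0
5. ◇¬(¬p ∨ q), 0
6. ¬p ∨ q, 0
7. p, 0
8. q, 0
9. ¬(¬p ∨ q), 1
10. p, 1
11. ¬q, 1
12. ¬p ∨ q, 1
13. q, 1
Accessibility: 0R0, 0R1, 1R1
Branch closes: q and ¬q both at 1.
Every branch closes; the branch above is one of them.

No, unsatisfiable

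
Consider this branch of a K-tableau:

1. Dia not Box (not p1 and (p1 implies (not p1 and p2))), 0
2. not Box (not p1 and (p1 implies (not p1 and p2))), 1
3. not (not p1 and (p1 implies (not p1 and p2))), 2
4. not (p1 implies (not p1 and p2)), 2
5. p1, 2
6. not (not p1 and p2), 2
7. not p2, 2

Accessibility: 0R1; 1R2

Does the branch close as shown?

No world carries both an atom and its negation.

Open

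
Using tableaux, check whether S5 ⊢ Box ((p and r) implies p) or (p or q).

Valid

Tableau for the negation not (Box ((p and r) implies p) or (p or q)):
1. not (Box ((p and r) implies p) or (p or q)), w0
2. not Box ((p and r) implies p), w0
3. not (p or q), w0
4. not p, w0
5. not q, w0
6. not ((p and r) implies p), w1
7. p and r, w1
8. not p, w1
9. p, w1
10. r, w1
Accessibility: w0Rw0, w0Rw1, w1Rw0, w1Rw1
Branch closes: p and not p both at w1.
Every branch of the negation's tableau closes; the branch above is one of them.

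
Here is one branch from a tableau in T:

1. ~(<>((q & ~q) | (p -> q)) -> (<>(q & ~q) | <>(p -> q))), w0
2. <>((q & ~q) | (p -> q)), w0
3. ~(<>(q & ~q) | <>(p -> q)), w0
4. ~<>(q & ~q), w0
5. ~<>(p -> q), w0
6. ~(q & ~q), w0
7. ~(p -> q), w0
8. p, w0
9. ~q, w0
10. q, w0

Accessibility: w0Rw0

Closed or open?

Yes, closed

Both q and ~q appear at w0.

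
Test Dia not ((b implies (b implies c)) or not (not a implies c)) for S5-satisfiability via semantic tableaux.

1. Dia not ((b implies (b implies c)) or not (not a implies c)), u
2. not ((b implies (b implies c)) or not (not a implies c)), v
3. not (b implies (b implies c)), v
4. not a implies c, v
5. b, v
6. not (b implies c), v
7. not c, v
8. a, v
Accessibility: uRu, uRv, vRu, vRv

Satisfiable (open branch found)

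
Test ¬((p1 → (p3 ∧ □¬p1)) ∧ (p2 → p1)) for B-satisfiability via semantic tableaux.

Yes, satisfiable

1. ¬((p1 → (p3 ∧ □¬p1)) ∧ (p2 → p1)), u
2. ¬(p2 → p1), u
3. p2, u
4. ¬p1, u
Accessibility: uRu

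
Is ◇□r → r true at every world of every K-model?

Not valid

Tableau for the negation ¬(◇□r → r):
1. ¬(◇□r → r), u
2. ◇□r, u
3. ¬r, u
4. □r, v
Accessibility: uRv
The negation has an open branch (countermodel exists).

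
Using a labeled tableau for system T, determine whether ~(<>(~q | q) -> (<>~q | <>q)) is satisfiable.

Unsatisfiable (every branch closes)

1. ~(<>(~q | q) -> (<>~q | <>q)), w0
2. <>(~q | q), w0   [~->-rule on 1]
3. ~(<>~q | <>q), w0   [~->-rule on 1]
4. ~<>~q, w0   [~|-rule on 3]
5. ~<>q, w0   [~|-rule on 3]
6. q, w0   [~<>-rule on 4 via w0Rw0]
7. ~q, w0   [~<>-rule on 5 via w0Rw0]
Accessibility: w0Rw0
Branch closes: q and ~q both at w0.
(One branch shown.) All branches close.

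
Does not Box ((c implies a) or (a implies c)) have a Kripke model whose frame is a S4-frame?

Unsatisfiable (every branch closes)

1. not Box ((c implies a) or (a implies c)), 0
2. not ((c implies a) or (a implies c)), 1   [neg-Box-rule on 1: fresh world 1, 0R1]
3. not (c implies a), 1   [neg-or-rule on 2]
4. not (a implies c), 1   [neg-or-rule on 2]
5. c, 1   [neg-implies-rule on 3]
6. not a, 1   [neg-implies-rule on 3]
7. a, 1   [neg-implies-rule on 4]
8. not c, 1   [neg-implies-rule on 4]
Accessibility: 0R0, 0R1, 1R1
Branch closes: a and not a both at 1.
All branches of the tableau close; one closing branch shown above.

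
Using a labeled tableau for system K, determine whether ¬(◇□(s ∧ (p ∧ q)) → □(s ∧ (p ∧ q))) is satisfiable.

Satisfiable

1. ¬(◇□(s ∧ (p ∧ q)) → □(s ∧ (p ∧ q))), 0
2. ◇□(s ∧ (p ∧ q)), 0
3. ¬□(s ∧ (p ∧ q)), 0
4. □(s ∧ (p ∧ q)), 1
5. ¬(s ∧ (p ∧ q)), 2
6. ¬(p ∧ q), 2
7. ¬q, 2
Accessibility: 0R1, 0R2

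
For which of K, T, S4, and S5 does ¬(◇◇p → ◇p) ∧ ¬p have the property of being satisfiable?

S4-tableau for the formula:
1. ¬(◇◇p → ◇p) ∧ ¬p, 0
2. ¬(◇◇p → ◇p), 0
3. ¬p, 0
4. ◇◇p, 0
5. ¬◇p, 0
6. ◇p, 1
7. ¬p, 1
8. p, 2
9. ¬p, 2
Accessibility: 0R0, 0R1, 0R2, 1R1, 1R2, 2R2
Branch closes: p and ¬p both at 2.
Every branch closes (one shown): unsatisfiable in S4, hence also in S5 (every S5-frame is an S4-frame).
T-tableau for the formula:
1. ¬(◇◇p → ◇p) ∧ ¬p, 0
2. ¬(◇◇p → ◇p), 0
3. ¬p, 0
4. ◇◇p, 0
5. ¬◇p, 0
6. ◇p, 1
7. ¬p, 1
8. p, 2
Accessibility: 0R0, 0R1, 1R1, 1R2, 2R2
Complete open branch: satisfiable in T, hence also in K (this T-model is also a K-model).

K, T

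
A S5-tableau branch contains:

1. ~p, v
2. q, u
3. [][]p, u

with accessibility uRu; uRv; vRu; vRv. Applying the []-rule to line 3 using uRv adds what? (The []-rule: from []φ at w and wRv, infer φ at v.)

[]p, v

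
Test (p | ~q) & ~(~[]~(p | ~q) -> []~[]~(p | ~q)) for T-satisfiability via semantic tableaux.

Satisfiable (open branch found)

1. (p | ~q) & ~(~[]~(p | ~q) -> []~[]~(p | ~q)), u
2. p | ~q, u   [&-rule on 1]
3. ~(~[]~(p | ~q) -> []~[]~(p | ~q)), u   [&-rule on 1]
4. ~[]~(p | ~q), u   [~->-rule on 3]
5. ~[]~[]~(p | ~q), u   [~->-rule on 3]
6. ~q, u   [|-rule on 2 (branches; this branch)]
7. p | ~q, v   [~[]-rule on 4: fresh world v, uRv]
8. ~q, v   [|-rule on 7 (branches; this branch)]
9. []~(p | ~q), w   [~[]-rule on 5: fresh world w, uRw]
10. ~(p | ~q), w   [[]-rule on 9 via wRw]
11. ~p, w   [~|-rule on 10]
12. q, w   [~|-rule on 10]
Accessibility: uRu, uRv, uRw, vRv, wRw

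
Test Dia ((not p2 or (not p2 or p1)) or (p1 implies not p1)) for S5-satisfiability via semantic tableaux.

1. Dia ((not p2 or (not p2 or p1)) or (p1 implies not p1)), w0
2. (not p2 or (not p2 or p1)) or (p1 implies not p1), w1   [Dia-rule on 1: fresh world w1, w0Rw1]
3. p1 implies not p1, w1   [or-rule on 2 (branches; this branch)]
4. not p1, w1   [implies-rule on 3 (branches; this branch)]
Accessibility: w0Rw0, w0Rw1, w1Rw0, w1Rw1

Satisfiable (open branch found)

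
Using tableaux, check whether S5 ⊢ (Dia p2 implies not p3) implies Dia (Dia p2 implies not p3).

Tableau for the negation not ((Dia p2 implies not p3) implies Dia (Dia p2 implies not p3)):
1. not ((Dia p2 implies not p3) implies Dia (Dia p2 implies not p3)), w0
2. Dia p2 implies not p3, w0   [neg-implies-rule on 1]
3. not Dia (Dia p2 implies not p3), w0   [neg-implies-rule on 1]
4. not (Dia p2 implies not p3), w0   [neg-Dia-rule on 3 via w0Rw0]
5. Dia p2, w0   [neg-implies-rule on 4]
6. p3, w0   [neg-implies-rule on 4]
7. not Dia p2, w0   [implies-rule on 2 (branches; this branch)]
8. not p2, w0   [neg-Dia-rule on 7 via w0Rw0]
9. p2, w1   [Dia-rule on 5: fresh world w1, w0Rw1]
10. not (Dia p2 implies not p3), w1   [neg-Dia-rule on 3 via w0Rw1]
11. Dia p2, w1   [neg-implies-rule on 10]
12. p3, w1   [neg-implies-rule on 10]
13. not p2, w1   [neg-Dia-rule on 7 via w0Rw1]
Accessibility: w0Rw0, w0Rw1, w1Rw0, w1Rw1
Branch closes: p2 and not p2 both at w1.
Every branch of the negation's tableau closes; the branch above is one of them.

Valid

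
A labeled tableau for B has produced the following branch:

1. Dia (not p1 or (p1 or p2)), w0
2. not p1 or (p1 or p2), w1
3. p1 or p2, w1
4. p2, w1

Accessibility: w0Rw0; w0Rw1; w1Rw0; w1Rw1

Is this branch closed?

No atom appears with both signs at the same world.

No, open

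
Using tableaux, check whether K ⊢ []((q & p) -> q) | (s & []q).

Valid in K

Tableau for the negation ~([]((q & p) -> q) | (s & []q)):
1. ~([]((q & p) -> q) | (s & []q)), u
2. ~[]((q & p) -> q), u
3. ~(s & []q), u
4. ~[]q, u
5. ~((q & p) -> q), v
6. q & p, v
7. ~q, v
8. q, v
9. p, v
Accessibility: uRv
Branch closes: q and ~q both at v.
Every branch of the negation's tableau closes; the branch above is one of them.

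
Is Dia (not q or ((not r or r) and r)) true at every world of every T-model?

Invalid (countermodel exists)

Tableau for the negation not Dia (not q or ((not r or r) and r)):
1. not Dia (not q or ((not r or r) and r)), u
2. not (not q or ((not r or r) and r)), u   [neg-Dia-rule on 1 via uRu]
3. q, u   [neg-or-rule on 2]
4. not ((not r or r) and r), u   [neg-or-rule on 2]
5. not r, u   [neg-and-rule on 4 (branches; this branch)]
Accessibility: uRu
The negation has an open branch (countermodel exists).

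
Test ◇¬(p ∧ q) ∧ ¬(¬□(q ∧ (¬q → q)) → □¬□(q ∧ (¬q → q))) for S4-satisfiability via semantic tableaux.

1. ◇¬(p ∧ q) ∧ ¬(¬□(q ∧ (¬q → q)) → □¬□(q ∧ (¬q → q))), w0
2. ◇¬(p ∧ q), w0
3. ¬(¬□(q ∧ (¬q → q)) → □¬□(q ∧ (¬q → q))), w0
4. ¬□(q ∧ (¬q → q)), w0
5. ¬□¬□(q ∧ (¬q → q)), w0
6. ¬(p ∧ q), w1
7. ¬q, w1
8. ¬(q ∧ (¬q → q)), w2
9. ¬(¬q → q), w2
10. ¬q, w2
11. □(q ∧ (¬q → q)), w3
12. q ∧ (¬q → q), w3
13. q, w3
14. ¬q → q, w3
Accessibility: w0Rw0, w0Rw1, w0Rw2, w0Rw3, w1Rw1, w2Rw2, w3Rw3

Satisfiable (open branch found)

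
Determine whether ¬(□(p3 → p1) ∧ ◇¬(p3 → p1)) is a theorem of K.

Tableau for the negation □(p3 → p1) ∧ ◇¬(p3 → p1):
1. □(p3 → p1) ∧ ◇¬(p3 → p1), u
2. □(p3 → p1), u   [∧-rule on 1]
3. ◇¬(p3 → p1), u   [∧-rule on 1]
4. ¬(p3 → p1), v   [◇-rule on 3: fresh world v, uRv]
5. p3, v   [¬→-rule on 4]
6. ¬p1, v   [¬→-rule on 4]
7. p3 → p1, v   [□-rule on 2 via uRv]
8. p1, v   [→-rule on 7 (branches; this branch)]
Accessibility: uRv
Branch closes: p1 and ¬p1 both at v.
All branches of the negation close; one closing branch shown above.

Valid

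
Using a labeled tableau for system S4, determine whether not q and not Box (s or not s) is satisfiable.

1. not q and not Box (s or not s), w0
2. not q, w0
3. not Box (s or not s), w0
4. not (s or not s), w1
5. not s, w1
6. s, w1
Accessibility: w0Rw0, w0Rw1, w1Rw1
Branch closes: s and not s both at w1.
(One branch shown.) All branches close.

No, unsatisfiable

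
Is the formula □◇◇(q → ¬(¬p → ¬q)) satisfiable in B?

Satisfiable (open branch found)

1. □◇◇(q → ¬(¬p → ¬q)), u
2. ◇◇(q → ¬(¬p → ¬q)), u
3. ◇(q → ¬(¬p → ¬q)), v
4. ◇◇(q → ¬(¬p → ¬q)), v
5. q → ¬(¬p → ¬q), w
6. ¬(¬p → ¬q), w
7. ¬p, w
8. q, w
9. ◇(q → ¬(¬p → ¬q)), x
10. q → ¬(¬p → ¬q), y
11. ¬(¬p → ¬q), y
12. ¬p, y
13. q, y
Accessibility: uRu, uRv, vRu, vRv, vRw, vRx, wRv, wRw, xRv, xRx, xRy, yRx, yRy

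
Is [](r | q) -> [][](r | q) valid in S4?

Yes, valid

Tableau for the negation ~([](r | q) -> [][](r | q)):
1. ~([](r | q) -> [][](r | q)), 0
2. [](r | q), 0
3. ~[][](r | q), 0
4. r | q, 0
5. q, 0
6. ~[](r | q), 1
7. r | q, 1
8. q, 1
9. ~(r | q), 2
10. ~r, 2
11. ~q, 2
12. r | q, 2
13. q, 2
Accessibility: 0R0, 0R1, 0R2, 1R1, 1R2, 2R2
Branch closes: q and ~q both at 2.
All branches of the negation close; one closing branch shown above.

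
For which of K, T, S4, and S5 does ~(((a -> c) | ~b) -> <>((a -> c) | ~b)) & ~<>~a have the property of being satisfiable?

T-tableau for the formula:
1. ~(((a -> c) | ~b) -> <>((a -> c) | ~b)) & ~<>~a, 0
2. ~(((a -> c) | ~b) -> <>((a -> c) | ~b)), 0
3. ~<>~a, 0
4. (a -> c) | ~b, 0
5. ~<>((a -> c) | ~b), 0
6. a, 0
7. ~((a -> c) | ~b), 0
8. ~(a -> c), 0
9. b, 0
10. ~c, 0
11. a -> c, 0
12. c, 0
Accessibility: 0R0
Branch closes: c and ~c both at 0.
Every branch closes (one shown): unsatisfiable in T, hence also in S4, S5 (every S4/S5-frame is a T-frame).
K-tableau for the formula:
1. ~(((a -> c) | ~b) -> <>((a -> c) | ~b)) & ~<>~a, 0
2. ~(((a -> c) | ~b) -> <>((a -> c) | ~b)), 0
3. ~<>~a, 0
4. (a -> c) | ~b, 0
5. ~<>((a -> c) | ~b), 0
6. ~b, 0
Complete open branch: satisfiable in K.

K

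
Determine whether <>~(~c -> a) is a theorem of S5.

Not valid

Tableau for the negation ~<>~(~c -> a):
1. ~<>~(~c -> a), u
2. ~c -> a, u   [~<>-rule on 1 via uRu]
3. a, u   [->-rule on 2 (branches; this branch)]
Accessibility: uRu
The negation has an open branch (countermodel exists).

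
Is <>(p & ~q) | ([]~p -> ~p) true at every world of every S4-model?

Tableau for the negation ~(<>(p & ~q) | ([]~p -> ~p)):
1. ~(<>(p & ~q) | ([]~p -> ~p)), w0
2. ~<>(p & ~q), w0
3. ~([]~p -> ~p), w0
4. []~p, w0
5. p, w0
6. ~(p & ~q), w0
7. ~p, w0
Accessibility: w0Rw0
Branch closes: p and ~p both at w0.
Every branch of the negation's tableau closes; the branch above is one of them.

Valid in S4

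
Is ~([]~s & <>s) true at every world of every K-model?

Tableau for the negation []~s & <>s:
1. []~s & <>s, 0
2. []~s, 0   [&-rule on 1]
3. <>s, 0   [&-rule on 1]
4. s, 1   [<>-rule on 3: fresh world 1, 0R1]
5. ~s, 1   [[]-rule on 2 via 0R1]
Accessibility: 0R1
Branch closes: s and ~s both at 1.
All branches of the negation close; one closing branch shown above.

Yes, valid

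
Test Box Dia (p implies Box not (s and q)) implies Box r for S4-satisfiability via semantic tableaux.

1. Box Dia (p implies Box not (s and q)) implies Box r, u
2. Box r, u   [implies-rule on 1 (branches; this branch)]
3. r, u   [Box-rule on 2 via uRu]
Accessibility: uRu

Yes, satisfiable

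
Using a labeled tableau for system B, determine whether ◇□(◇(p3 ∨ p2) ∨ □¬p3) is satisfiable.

1. ◇□(◇(p3 ∨ p2) ∨ □¬p3), w0
2. □(◇(p3 ∨ p2) ∨ □¬p3), w1
3. ◇(p3 ∨ p2) ∨ □¬p3, w0
4. ◇(p3 ∨ p2) ∨ □¬p3, w1
5. □¬p3, w0
6. ¬p3, w0
7. ¬p3, w1
8. □¬p3, w1
Accessibility: w0Rw0, w0Rw1, w1Rw0, w1Rw1

Yes, satisfiable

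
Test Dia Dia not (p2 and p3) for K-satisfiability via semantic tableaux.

1. Dia Dia not (p2 and p3), 0
2. Dia not (p2 and p3), 1
3. not (p2 and p3), 2
4. not p3, 2
Accessibility: 0R1, 1R2

Satisfiable (open branch found)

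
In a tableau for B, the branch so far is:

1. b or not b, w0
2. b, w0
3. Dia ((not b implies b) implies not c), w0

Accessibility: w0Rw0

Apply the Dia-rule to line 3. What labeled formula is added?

a fresh world w1 with w0Rw1, and (not b implies b) implies not c at w1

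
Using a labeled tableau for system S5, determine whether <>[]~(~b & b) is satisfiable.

1. <>[]~(~b & b), 0
2. []~(~b & b), 1
3. ~(~b & b), 0
4. ~(~b & b), 1
5. ~b, 0
6. ~b, 1
Accessibility: 0R0, 0R1, 1R0, 1R1

Satisfiable (open branch found)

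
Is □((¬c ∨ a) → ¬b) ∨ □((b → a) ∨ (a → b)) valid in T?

Tableau for the negation ¬(□((¬c ∨ a) → ¬b) ∨ □((b → a) ∨ (a → b))):
1. ¬(□((¬c ∨ a) → ¬b) ∨ □((b → a) ∨ (a → b))), w0
2. ¬□((¬c ∨ a) → ¬b), w0   [¬∨-rule on 1]
3. ¬□((b → a) ∨ (a → b)), w0   [¬∨-rule on 1]
4. ¬((¬c ∨ a) → ¬b), w1   [¬□-rule on 2: fresh world w1, w0Rw1]
5. ¬c ∨ a, w1   [¬→-rule on 4]
6. b, w1   [¬→-rule on 4]
7. a, w1   [∨-rule on 5 (branches; this branch)]
8. ¬((b → a) ∨ (a → b)), w2   [¬□-rule on 3: fresh world w2, w0Rw2]
9. ¬(b → a), w2   [¬∨-rule on 8]
10. ¬(a → b), w2   [¬∨-rule on 8]
11. b, w2   [¬→-rule on 9]
12. ¬a, w2   [¬→-rule on 9]
13. a, w2   [¬→-rule on 10]
14. ¬b, w2   [¬→-rule on 10]
Accessibility: w0Rw0, w0Rw1, w0Rw2, w1Rw1, w2Rw2
Branch closes: a and ¬a both at w2.
Every branch of the negation's tableau closes; the branch above is one of them.

Yes, valid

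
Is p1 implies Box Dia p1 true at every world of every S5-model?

Valid in S5

Tableau for the negation not (p1 implies Box Dia p1):
1. not (p1 implies Box Dia p1), w0
2. p1, w0
3. not Box Dia p1, w0
4. not Dia p1, w1
5. not p1, w0
Accessibility: w0Rw0, w0Rw1, w1Rw0, w1Rw1
Branch closes: p1 and not p1 both at w0.
Every branch of the negation's tableau closes; the branch above is one of them.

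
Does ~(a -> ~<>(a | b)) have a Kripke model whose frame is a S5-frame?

1. ~(a -> ~<>(a | b)), 0
2. a, 0
3. <>(a | b), 0
4. a | b, 1
5. b, 1
Accessibility: 0R0, 0R1, 1R0, 1R1

Yes, satisfiable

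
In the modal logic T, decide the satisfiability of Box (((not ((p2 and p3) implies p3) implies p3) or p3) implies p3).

Satisfiable (open branch found)

1. Box (((not ((p2 and p3) implies p3) implies p3) or p3) implies p3), 0
2. ((not ((p2 and p3) implies p3) implies p3) or p3) implies p3, 0
3. p3, 0
Accessibility: 0R0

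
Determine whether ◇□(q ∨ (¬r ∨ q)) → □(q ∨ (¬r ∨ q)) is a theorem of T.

Invalid (countermodel exists)

Tableau for the negation ¬(◇□(q ∨ (¬r ∨ q)) → □(q ∨ (¬r ∨ q))):
1. ¬(◇□(q ∨ (¬r ∨ q)) → □(q ∨ (¬r ∨ q))), 0
2. ◇□(q ∨ (¬r ∨ q)), 0
3. ¬□(q ∨ (¬r ∨ q)), 0
4. □(q ∨ (¬r ∨ q)), 1
5. q ∨ (¬r ∨ q), 1
6. ¬r ∨ q, 1
7. q, 1
8. ¬(q ∨ (¬r ∨ q)), 2
9. ¬q, 2
10. ¬(¬r ∨ q), 2
11. r, 2
Accessibility: 0R0, 0R1, 0R2, 1R1, 2R2
The negation has an open branch (countermodel exists).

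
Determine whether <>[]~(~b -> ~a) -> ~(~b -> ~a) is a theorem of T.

Tableau for the negation ~(<>[]~(~b -> ~a) -> ~(~b -> ~a)):
1. ~(<>[]~(~b -> ~a) -> ~(~b -> ~a)), 0
2. <>[]~(~b -> ~a), 0
3. ~b -> ~a, 0
4. ~a, 0
5. []~(~b -> ~a), 1
6. ~(~b -> ~a), 1
7. ~b, 1
8. a, 1
Accessibility: 0R0, 0R1, 1R1
The negation has an open branch (countermodel exists).

No, not valid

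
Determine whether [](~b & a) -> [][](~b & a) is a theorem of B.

Tableau for the negation ~([](~b & a) -> [][](~b & a)):
1. ~([](~b & a) -> [][](~b & a)), w0
2. [](~b & a), w0
3. ~[][](~b & a), w0
4. ~b & a, w0
5. ~b, w0
6. a, w0
7. ~[](~b & a), w1
8. ~b & a, w1
9. ~b, w1
10. a, w1
11. ~(~b & a), w2
12. ~a, w2
Accessibility: w0Rw0, w0Rw1, w1Rw0, w1Rw1, w1Rw2, w2Rw1, w2Rw2
The negation has an open branch (countermodel exists).

Not valid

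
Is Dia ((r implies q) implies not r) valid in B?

Not valid

Tableau for the negation not Dia ((r implies q) implies not r):
1. not Dia ((r implies q) implies not r), u
2. not ((r implies q) implies not r), u   [neg-Dia-rule on 1 via uRu]
3. r implies q, u   [neg-implies-rule on 2]
4. r, u   [neg-implies-rule on 2]
5. q, u   [implies-rule on 3 (branches; this branch)]
Accessibility: uRu
The negation has an open branch (countermodel exists).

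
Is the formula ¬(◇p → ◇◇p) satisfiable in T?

1. ¬(◇p → ◇◇p), w0
2. ◇p, w0
3. ¬◇◇p, w0
4. ¬◇p, w0
5. ¬p, w0
6. p, w1
7. ¬◇p, w1
8. ¬p, w1
Accessibility: w0Rw0, w0Rw1, w1Rw1
Branch closes: p and ¬p both at w1.
(One branch shown.) All branches close.

Unsatisfiable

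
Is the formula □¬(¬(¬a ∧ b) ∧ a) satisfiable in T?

Satisfiable

1. □¬(¬(¬a ∧ b) ∧ a), w0
2. ¬(¬(¬a ∧ b) ∧ a), w0
3. ¬a, w0
Accessibility: w0Rw0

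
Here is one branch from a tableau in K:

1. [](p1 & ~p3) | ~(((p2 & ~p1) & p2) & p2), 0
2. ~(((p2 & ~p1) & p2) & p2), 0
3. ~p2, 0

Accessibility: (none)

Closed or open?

Not closed

There is no literal clash: for every atom and world, at most one sign appears.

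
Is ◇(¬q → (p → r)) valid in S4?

Tableau for the negation ¬◇(¬q → (p → r)):
1. ¬◇(¬q → (p → r)), u
2. ¬(¬q → (p → r)), u
3. ¬q, u
4. ¬(p → r), u
5. p, u
6. ¬r, u
Accessibility: uRu
The negation has an open branch (countermodel exists).

Invalid (countermodel exists)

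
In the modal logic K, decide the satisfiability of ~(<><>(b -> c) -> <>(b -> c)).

Yes, satisfiable

1. ~(<><>(b -> c) -> <>(b -> c)), u
2. <><>(b -> c), u
3. ~<>(b -> c), u
4. <>(b -> c), v
5. ~(b -> c), v
6. b, v
7. ~c, v
8. b -> c, w
9. c, w
Accessibility: uRv, vRw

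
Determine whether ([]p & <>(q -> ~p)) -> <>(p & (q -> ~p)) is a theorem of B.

Valid in B

Tableau for the negation ~(([]p & <>(q -> ~p)) -> <>(p & (q -> ~p))):
1. ~(([]p & <>(q -> ~p)) -> <>(p & (q -> ~p))), u
2. []p & <>(q -> ~p), u   [~->-rule on 1]
3. ~<>(p & (q -> ~p)), u   [~->-rule on 1]
4. []p, u   [&-rule on 2]
5. <>(q -> ~p), u   [&-rule on 2]
6. ~(p & (q -> ~p)), u   [~<>-rule on 3 via uRu]
7. p, u   [[]-rule on 4 via uRu]
8. ~(q -> ~p), u   [~&-rule on 6 (branches; this branch)]
9. q, u   [~->-rule on 8]
10. q -> ~p, v   [<>-rule on 5: fresh world v, uRv]
11. ~(p & (q -> ~p)), v   [~<>-rule on 3 via uRv]
12. p, v   [[]-rule on 4 via uRv]
13. ~q, v   [->-rule on 10 (branches; this branch)]
14. ~(q -> ~p), v   [~&-rule on 11 (branches; this branch)]
15. q, v   [~->-rule on 14]
Accessibility: uRu, uRv, vRu, vRv
Branch closes: q and ~q both at v.
Every branch of the negation's tableau closes; the branch above is one of them.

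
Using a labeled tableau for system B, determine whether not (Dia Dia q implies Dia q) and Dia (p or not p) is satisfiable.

Satisfiable (open branch found)

1. not (Dia Dia q implies Dia q) and Dia (p or not p), u
2. not (Dia Dia q implies Dia q), u
3. Dia (p or not p), u
4. Dia Dia q, u
5. not Dia q, u
6. not q, u
7. p or not p, v
8. not q, v
9. not p, v
10. Dia q, w
11. not q, w
12. q, x
Accessibility: uRu, uRv, uRw, vRu, vRv, wRu, wRw, wRx, xRw, xRx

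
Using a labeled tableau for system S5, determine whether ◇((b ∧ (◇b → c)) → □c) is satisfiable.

Satisfiable (open branch found)

1. ◇((b ∧ (◇b → c)) → □c), u
2. (b ∧ (◇b → c)) → □c, v
3. □c, v
4. c, u
5. c, v
Accessibility: uRu, uRv, vRu, vRv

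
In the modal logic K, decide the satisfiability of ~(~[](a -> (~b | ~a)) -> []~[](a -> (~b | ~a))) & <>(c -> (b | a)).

1. ~(~[](a -> (~b | ~a)) -> []~[](a -> (~b | ~a))) & <>(c -> (b | a)), u
2. ~(~[](a -> (~b | ~a)) -> []~[](a -> (~b | ~a))), u
3. <>(c -> (b | a)), u
4. ~[](a -> (~b | ~a)), u
5. ~[]~[](a -> (~b | ~a)), u
6. c -> (b | a), v
7. b | a, v
8. a, v
9. ~(a -> (~b | ~a)), w
10. a, w
11. ~(~b | ~a), w
12. b, w
13. [](a -> (~b | ~a)), x
Accessibility: uRv, uRw, uRx

Yes, satisfiable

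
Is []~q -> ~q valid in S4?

Tableau for the negation ~([]~q -> ~q):
1. ~([]~q -> ~q), w0
2. []~q, w0
3. q, w0
4. ~q, w0
Accessibility: w0Rw0
Branch closes: q and ~q both at w0.
Every branch of the negation's tableau closes; the branch above is one of them.

Valid in S4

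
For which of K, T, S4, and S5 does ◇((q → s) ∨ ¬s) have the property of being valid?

T, S4, S5

T-tableau for the negation ¬◇((q → s) ∨ ¬s):
1. ¬◇((q → s) ∨ ¬s), u
2. ¬((q → s) ∨ ¬s), u
3. ¬(q → s), u
4. s, u
5. q, u
6. ¬s, u
Accessibility: uRu
Branch closes: s and ¬s both at u.
Every branch closes (one shown): valid in T, hence also in S4, S5 (every theorem of T is a theorem of S4 and S5).
K-tableau for the negation ¬◇((q → s) ∨ ¬s):
1. ¬◇((q → s) ∨ ¬s), u
Complete open branch: countermodel on a K-frame, so not valid in K.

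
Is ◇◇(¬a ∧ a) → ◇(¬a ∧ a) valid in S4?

Valid in S4

Tableau for the negation ¬(◇◇(¬a ∧ a) → ◇(¬a ∧ a)):
1. ¬(◇◇(¬a ∧ a) → ◇(¬a ∧ a)), 0
2. ◇◇(¬a ∧ a), 0
3. ¬◇(¬a ∧ a), 0
4. ¬(¬a ∧ a), 0
5. ¬a, 0
6. ◇(¬a ∧ a), 1
7. ¬(¬a ∧ a), 1
8. ¬a, 1
9. ¬a ∧ a, 2
10. ¬a, 2
11. a, 2
Accessibility: 0R0, 0R1, 0R2, 1R1, 1R2, 2R2
Branch closes: a and ¬a both at 2.
All branches of the negation close; one closing branch shown above.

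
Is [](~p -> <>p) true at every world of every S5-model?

Invalid (countermodel exists)

Tableau for the negation ~[](~p -> <>p):
1. ~[](~p -> <>p), 0
2. ~(~p -> <>p), 1   [~[]-rule on 1: fresh world 1, 0R1]
3. ~p, 1   [~->-rule on 2]
4. ~<>p, 1   [~->-rule on 2]
5. ~p, 0   [~<>-rule on 4 via 1R0]
Accessibility: 0R0, 0R1, 1R0, 1R1
The negation has an open branch (countermodel exists).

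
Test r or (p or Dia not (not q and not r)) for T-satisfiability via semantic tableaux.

1. r or (p or Dia not (not q and not r)), 0
2. p or Dia not (not q and not r), 0
3. Dia not (not q and not r), 0
4. not (not q and not r), 1
5. r, 1
Accessibility: 0R0, 0R1, 1R1

Satisfiable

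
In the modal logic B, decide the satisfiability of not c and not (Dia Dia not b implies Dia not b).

1. not c and not (Dia Dia not b implies Dia not b), 0
2. not c, 0
3. not (Dia Dia not b implies Dia not b), 0
4. Dia Dia not b, 0
5. not Dia not b, 0
6. b, 0
7. Dia not b, 1
8. b, 1
9. not b, 2
Accessibility: 0R0, 0R1, 1R0, 1R1, 1R2, 2R1, 2R2

Satisfiable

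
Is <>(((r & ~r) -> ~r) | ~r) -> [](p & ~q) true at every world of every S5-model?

Tableau for the negation ~(<>(((r & ~r) -> ~r) | ~r) -> [](p & ~q)):
1. ~(<>(((r & ~r) -> ~r) | ~r) -> [](p & ~q)), u
2. <>(((r & ~r) -> ~r) | ~r), u   [~->-rule on 1]
3. ~[](p & ~q), u   [~->-rule on 1]
4. ((r & ~r) -> ~r) | ~r, v   [<>-rule on 2: fresh world v, uRv]
5. ~r, v   [|-rule on 4 (branches; this branch)]
6. ~(p & ~q), w   [~[]-rule on 3: fresh world w, uRw]
7. q, w   [~&-rule on 6 (branches; this branch)]
Accessibility: uRu, uRv, uRw, vRu, vRv, vRw, wRu, wRv, wRw
The negation has an open branch (countermodel exists).

Not valid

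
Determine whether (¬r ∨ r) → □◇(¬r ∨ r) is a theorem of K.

Tableau for the negation ¬((¬r ∨ r) → □◇(¬r ∨ r)):
1. ¬((¬r ∨ r) → □◇(¬r ∨ r)), 0
2. ¬r ∨ r, 0
3. ¬□◇(¬r ∨ r), 0
4. r, 0
5. ¬◇(¬r ∨ r), 1
Accessibility: 0R1
The negation has an open branch (countermodel exists).

Invalid (countermodel exists)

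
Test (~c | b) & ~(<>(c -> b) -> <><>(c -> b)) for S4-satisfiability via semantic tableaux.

1. (~c | b) & ~(<>(c -> b) -> <><>(c -> b)), 0
2. ~c | b, 0   [&-rule on 1]
3. ~(<>(c -> b) -> <><>(c -> b)), 0   [&-rule on 1]
4. <>(c -> b), 0   [~->-rule on 3]
5. ~<><>(c -> b), 0   [~->-rule on 3]
6. ~<>(c -> b), 0   [~<>-rule on 5 via 0R0]
7. ~(c -> b), 0   [~<>-rule on 6 via 0R0]
8. c, 0   [~->-rule on 7]
9. ~b, 0   [~->-rule on 7]
10. b, 0   [|-rule on 2 (branches; this branch)]
Accessibility: 0R0
Branch closes: b and ~b both at 0.
(One branch shown.) All branches close.

Unsatisfiable (every branch closes)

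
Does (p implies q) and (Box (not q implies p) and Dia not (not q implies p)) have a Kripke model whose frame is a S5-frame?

1. (p implies q) and (Box (not q implies p) and Dia not (not q implies p)), 0
2. p implies q, 0
3. Box (not q implies p) and Dia not (not q implies p), 0
4. Box (not q implies p), 0
5. Dia not (not q implies p), 0
6. not q implies p, 0
7. q, 0
8. p, 0
9. not (not q implies p), 1
10. not q, 1
11. not p, 1
12. not q implies p, 1
13. p, 1
Accessibility: 0R0, 0R1, 1R0, 1R1
Branch closes: p and not p both at 1.
(One branch shown.) All branches close.

Unsatisfiable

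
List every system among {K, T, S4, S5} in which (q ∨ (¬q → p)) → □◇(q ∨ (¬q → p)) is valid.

S5-tableau for the negation ¬((q ∨ (¬q → p)) → □◇(q ∨ (¬q → p))):
1. ¬((q ∨ (¬q → p)) → □◇(q ∨ (¬q → p))), 0
2. q ∨ (¬q → p), 0
3. ¬□◇(q ∨ (¬q → p)), 0
4. ¬q → p, 0
5. p, 0
6. ¬◇(q ∨ (¬q → p)), 1
7. ¬(q ∨ (¬q → p)), 0
8. ¬q, 0
9. ¬(¬q → p), 0
10. ¬p, 0
Accessibility: 0R0, 0R1, 1R0, 1R1
Branch closes: p and ¬p both at 0.
Every branch closes (one shown): valid in S5.
S4-tableau for the negation ¬((q ∨ (¬q → p)) → □◇(q ∨ (¬q → p))):
1. ¬((q ∨ (¬q → p)) → □◇(q ∨ (¬q → p))), 0
2. q ∨ (¬q → p), 0
3. ¬□◇(q ∨ (¬q → p)), 0
4. ¬q → p, 0
5. p, 0
6. ¬◇(q ∨ (¬q → p)), 1
7. ¬(q ∨ (¬q → p)), 1
8. ¬q, 1
9. ¬(¬q → p), 1
10. ¬p, 1
Accessibility: 0R0, 0R1, 1R1
Complete open branch: countermodel on an S4-frame, so not valid in S4, nor in K, T (the same frame is also a K-frame and a T-frame).

S5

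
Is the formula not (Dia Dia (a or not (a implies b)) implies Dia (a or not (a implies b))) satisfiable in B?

1. not (Dia Dia (a or not (a implies b)) implies Dia (a or not (a implies b))), u
2. Dia Dia (a or not (a implies b)), u
3. not Dia (a or not (a implies b)), u
4. not (a or not (a implies b)), u
5. not a, u
6. a implies b, u
7. b, u
8. Dia (a or not (a implies b)), v
9. not (a or not (a implies b)), v
10. not a, v
11. a implies b, v
12. b, v
13. a or not (a implies b), w
14. not (a implies b), w
15. a, w
16. not b, w
Accessibility: uRu, uRv, vRu, vRv, vRw, wRv, wRw

Satisfiable (open branch found)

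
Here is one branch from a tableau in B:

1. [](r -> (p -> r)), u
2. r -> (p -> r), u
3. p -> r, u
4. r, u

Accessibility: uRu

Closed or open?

No world carries both an atom and its negation.

No, open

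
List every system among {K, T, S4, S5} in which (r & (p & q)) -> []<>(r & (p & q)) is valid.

S4-tableau for the negation ~((r & (p & q)) -> []<>(r & (p & q))):
1. ~((r & (p & q)) -> []<>(r & (p & q))), 0
2. r & (p & q), 0   [~->-rule on 1]
3. ~[]<>(r & (p & q)), 0   [~->-rule on 1]
4. r, 0   [&-rule on 2]
5. p & q, 0   [&-rule on 2]
6. p, 0   [&-rule on 5]
7. q, 0   [&-rule on 5]
8. ~<>(r & (p & q)), 1   [~[]-rule on 3: fresh world 1, 0R1]
9. ~(r & (p & q)), 1   [~<>-rule on 8 via 1R1]
10. ~(p & q), 1   [~&-rule on 9 (branches; this branch)]
11. ~q, 1   [~&-rule on 10 (branches; this branch)]
Accessibility: 0R0, 0R1, 1R1
Complete open branch: countermodel on an S4-frame, so not valid in S4, nor in K, T (the same frame is also a K-frame and a T-frame).
S5-tableau for the negation ~((r & (p & q)) -> []<>(r & (p & q))):
1. ~((r & (p & q)) -> []<>(r & (p & q))), 0
2. r & (p & q), 0   [~->-rule on 1]
3. ~[]<>(r & (p & q)), 0   [~->-rule on 1]
4. r, 0   [&-rule on 2]
5. p & q, 0   [&-rule on 2]
6. p, 0   [&-rule on 5]
7. q, 0   [&-rule on 5]
8. ~<>(r & (p & q)), 1   [~[]-rule on 3: fresh world 1, 0R1]
9. ~(r & (p & q)), 0   [~<>-rule on 8 via 1R0]
10. ~(r & (p & q)), 1   [~<>-rule on 8 via 1R1]
11. ~(p & q), 0   [~&-rule on 9 (branches; this branch)]
12. ~(p & q), 1   [~&-rule on 10 (branches; this branch)]
13. ~q, 0   [~&-rule on 11 (branches; this branch)]
Accessibility: 0R0, 0R1, 1R0, 1R1
Branch closes: q and ~q both at 0.
Every branch closes (one shown): valid in S5.

S5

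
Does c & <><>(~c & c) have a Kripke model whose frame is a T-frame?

No, unsatisfiable

1. c & <><>(~c & c), w0
2. c, w0   [&-rule on 1]
3. <><>(~c & c), w0   [&-rule on 1]
4. <>(~c & c), w1   [<>-rule on 3: fresh world w1, w0Rw1]
5. ~c & c, w2   [<>-rule on 4: fresh world w2, w1Rw2]
6. ~c, w2   [&-rule on 5]
7. c, w2   [&-rule on 5]
Accessibility: w0Rw0, w0Rw1, w1Rw1, w1Rw2, w2Rw2
Branch closes: c and ~c both at w2.
Every branch closes; the branch above is one of them.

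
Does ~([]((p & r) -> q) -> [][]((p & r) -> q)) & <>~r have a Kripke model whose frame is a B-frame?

Satisfiable

1. ~([]((p & r) -> q) -> [][]((p & r) -> q)) & <>~r, w0
2. ~([]((p & r) -> q) -> [][]((p & r) -> q)), w0
3. <>~r, w0
4. []((p & r) -> q), w0
5. ~[][]((p & r) -> q), w0
6. (p & r) -> q, w0
7. q, w0
8. ~r, w1
9. (p & r) -> q, w1
10. q, w1
11. ~[]((p & r) -> q), w2
12. (p & r) -> q, w2
13. q, w2
14. ~((p & r) -> q), w3
15. p & r, w3
16. ~q, w3
17. p, w3
18. r, w3
Accessibility: w0Rw0, w0Rw1, w0Rw2, w1Rw0, w1Rw1, w2Rw0, w2Rw2, w2Rw3, w3Rw2, w3Rw3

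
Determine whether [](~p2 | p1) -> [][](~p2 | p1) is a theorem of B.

Tableau for the negation ~([](~p2 | p1) -> [][](~p2 | p1)):
1. ~([](~p2 | p1) -> [][](~p2 | p1)), u
2. [](~p2 | p1), u
3. ~[][](~p2 | p1), u
4. ~p2 | p1, u
5. p1, u
6. ~[](~p2 | p1), v
7. ~p2 | p1, v
8. p1, v
9. ~(~p2 | p1), w
10. p2, w
11. ~p1, w
Accessibility: uRu, uRv, vRu, vRv, vRw, wRv, wRw
The negation has an open branch (countermodel exists).

Invalid (countermodel exists)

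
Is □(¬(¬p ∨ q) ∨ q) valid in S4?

Tableau for the negation ¬□(¬(¬p ∨ q) ∨ q):
1. ¬□(¬(¬p ∨ q) ∨ q), w0
2. ¬(¬(¬p ∨ q) ∨ q), w1
3. ¬p ∨ q, w1
4. ¬q, w1
5. ¬p, w1
Accessibility: w0Rw0, w0Rw1, w1Rw1
The negation has an open branch (countermodel exists).

No, not valid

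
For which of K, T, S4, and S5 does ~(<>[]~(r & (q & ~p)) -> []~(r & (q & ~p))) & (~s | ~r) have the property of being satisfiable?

S4-tableau for the formula:
1. ~(<>[]~(r & (q & ~p)) -> []~(r & (q & ~p))) & (~s | ~r), w0
2. ~(<>[]~(r & (q & ~p)) -> []~(r & (q & ~p))), w0   [&-rule on 1]
3. ~s | ~r, w0   [&-rule on 1]
4. <>[]~(r & (q & ~p)), w0   [~->-rule on 2]
5. ~[]~(r & (q & ~p)), w0   [~->-rule on 2]
6. ~r, w0   [|-rule on 3 (branches; this branch)]
7. []~(r & (q & ~p)), w1   [<>-rule on 4: fresh world w1, w0Rw1]
8. ~(r & (q & ~p)), w1   [[]-rule on 7 via w1Rw1]
9. ~(q & ~p), w1   [~&-rule on 8 (branches; this branch)]
10. p, w1   [~&-rule on 9 (branches; this branch)]
11. r & (q & ~p), w2   [~[]-rule on 5: fresh world w2, w0Rw2]
12. r, w2   [&-rule on 11]
13. q & ~p, w2   [&-rule on 11]
14. q, w2   [&-rule on 13]
15. ~p, w2   [&-rule on 13]
Accessibility: w0Rw0, w0Rw1, w0Rw2, w1Rw1, w2Rw2
Complete open branch: satisfiable in S4, hence also in K, T (this S4-model is also a K-model and a T-model).
S5-tableau for the formula:
1. ~(<>[]~(r & (q & ~p)) -> []~(r & (q & ~p))) & (~s | ~r), w0
2. ~(<>[]~(r & (q & ~p)) -> []~(r & (q & ~p))), w0   [&-rule on 1]
3. ~s | ~r, w0   [&-rule on 1]
4. <>[]~(r & (q & ~p)), w0   [~->-rule on 2]
5. ~[]~(r & (q & ~p)), w0   [~->-rule on 2]
6. ~r, w0   [|-rule on 3 (branches; this branch)]
7. []~(r & (q & ~p)), w1   [<>-rule on 4: fresh world w1, w0Rw1]
8. ~(r & (q & ~p)), w0   [[]-rule on 7 via w1Rw0]
9. ~(r & (q & ~p)), w1   [[]-rule on 7 via w1Rw1]
10. ~(q & ~p), w0   [~&-rule on 8 (branches; this branch)]
11. ~(q & ~p), w1   [~&-rule on 9 (branches; this branch)]
12. p, w0   [~&-rule on 10 (branches; this branch)]
13. p, w1   [~&-rule on 11 (branches; this branch)]
14. r & (q & ~p), w2   [~[]-rule on 5: fresh world w2, w0Rw2]
15. r, w2   [&-rule on 14]
16. q & ~p, w2   [&-rule on 14]
17. q, w2   [&-rule on 16]
18. ~p, w2   [&-rule on 16]
19. ~(r & (q & ~p)), w2   [[]-rule on 7 via w1Rw2]
20. ~(q & ~p), w2   [~&-rule on 19 (branches; this branch)]
21. p, w2   [~&-rule on 20 (branches; this branch)]
Accessibility: w0Rw0, w0Rw1, w0Rw2, w1Rw0, w1Rw1, w1Rw2, w2Rw0, w2Rw1, w2Rw2
Branch closes: p and ~p both at w2.
Every branch closes (one shown): unsatisfiable in S5.

K, T, S4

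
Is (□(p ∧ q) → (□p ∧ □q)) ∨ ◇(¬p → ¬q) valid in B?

Valid

Tableau for the negation ¬((□(p ∧ q) → (□p ∧ □q)) ∨ ◇(¬p → ¬q)):
1. ¬((□(p ∧ q) → (□p ∧ □q)) ∨ ◇(¬p → ¬q)), w0
2. ¬(□(p ∧ q) → (□p ∧ □q)), w0   [¬∨-rule on 1]
3. ¬◇(¬p → ¬q), w0   [¬∨-rule on 1]
4. □(p ∧ q), w0   [¬→-rule on 2]
5. ¬(□p ∧ □q), w0   [¬→-rule on 2]
6. ¬(¬p → ¬q), w0   [¬◇-rule on 3 via w0Rw0]
7. ¬p, w0   [¬→-rule on 6]
8. q, w0   [¬→-rule on 6]
9. p ∧ q, w0   [□-rule on 4 via w0Rw0]
10. p, w0   [∧-rule on 9]
Accessibility: w0Rw0
Branch closes: p and ¬p both at w0.
Every branch of the negation's tableau closes; the branch above is one of them.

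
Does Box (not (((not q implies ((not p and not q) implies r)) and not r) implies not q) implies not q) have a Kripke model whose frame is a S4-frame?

Satisfiable

1. Box (not (((not q implies ((not p and not q) implies r)) and not r) implies not q) implies not q), w0
2. not (((not q implies ((not p and not q) implies r)) and not r) implies not q) implies not q, w0
3. not q, w0
Accessibility: w0Rw0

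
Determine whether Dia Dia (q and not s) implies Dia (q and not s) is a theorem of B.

Tableau for the negation not (Dia Dia (q and not s) implies Dia (q and not s)):
1. not (Dia Dia (q and not s) implies Dia (q and not s)), w0
2. Dia Dia (q and not s), w0
3. not Dia (q and not s), w0
4. not (q and not s), w0
5. s, w0
6. Dia (q and not s), w1
7. not (q and not s), w1
8. s, w1
9. q and not s, w2
10. q, w2
11. not s, w2
Accessibility: w0Rw0, w0Rw1, w1Rw0, w1Rw1, w1Rw2, w2Rw1, w2Rw2
The negation has an open branch (countermodel exists).

Not valid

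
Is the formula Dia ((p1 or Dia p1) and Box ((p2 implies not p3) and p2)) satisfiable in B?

1. Dia ((p1 or Dia p1) and Box ((p2 implies not p3) and p2)), u
2. (p1 or Dia p1) and Box ((p2 implies not p3) and p2), v   [Dia-rule on 1: fresh world v, uRv]
3. p1 or Dia p1, v   [and-rule on 2]
4. Box ((p2 implies not p3) and p2), v   [and-rule on 2]
5. (p2 implies not p3) and p2, u   [Box-rule on 4 via vRu]
6. p2 implies not p3, u   [and-rule on 5]
7. p2, u   [and-rule on 5]
8. (p2 implies not p3) and p2, v   [Box-rule on 4 via vRv]
9. p2 implies not p3, v   [and-rule on 8]
10. p2, v   [and-rule on 8]
11. Dia p1, v   [or-rule on 3 (branches; this branch)]
12. not p3, u   [implies-rule on 6 (branches; this branch)]
13. not p3, v   [implies-rule on 9 (branches; this branch)]
14. p1, w   [Dia-rule on 11: fresh world w, vRw]
15. (p2 implies not p3) and p2, w   [Box-rule on 4 via vRw]
16. p2 implies not p3, w   [and-rule on 15]
17. p2, w   [and-rule on 15]
18. not p3, w   [implies-rule on 16 (branches; this branch)]
Accessibility: uRu, uRv, vRu, vRv, vRw, wRv, wRw

Satisfiable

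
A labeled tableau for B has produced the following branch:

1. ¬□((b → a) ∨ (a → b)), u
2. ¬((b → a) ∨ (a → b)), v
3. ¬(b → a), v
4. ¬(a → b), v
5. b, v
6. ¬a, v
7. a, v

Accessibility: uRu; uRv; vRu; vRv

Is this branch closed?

Both a and ¬a appear at v.

Yes, closed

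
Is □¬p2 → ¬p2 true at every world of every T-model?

Tableau for the negation ¬(□¬p2 → ¬p2):
1. ¬(□¬p2 → ¬p2), w0
2. □¬p2, w0
3. p2, w0
4. ¬p2, w0
Accessibility: w0Rw0
Branch closes: p2 and ¬p2 both at w0.
Every branch of the negation's tableau closes; the branch above is one of them.

Valid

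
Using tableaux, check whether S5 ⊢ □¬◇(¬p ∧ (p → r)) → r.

Invalid (countermodel exists)

Tableau for the negation ¬(□¬◇(¬p ∧ (p → r)) → r):
1. ¬(□¬◇(¬p ∧ (p → r)) → r), 0
2. □¬◇(¬p ∧ (p → r)), 0   [¬→-rule on 1]
3. ¬r, 0   [¬→-rule on 1]
4. ¬◇(¬p ∧ (p → r)), 0   [□-rule on 2 via 0R0]
5. ¬(¬p ∧ (p → r)), 0   [¬◇-rule on 4 via 0R0]
6. ¬(p → r), 0   [¬∧-rule on 5 (branches; this branch)]
7. p, 0   [¬→-rule on 6]
Accessibility: 0R0
The negation has an open branch (countermodel exists).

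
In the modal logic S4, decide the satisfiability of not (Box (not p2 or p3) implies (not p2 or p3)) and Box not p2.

No, unsatisfiable

1. not (Box (not p2 or p3) implies (not p2 or p3)) and Box not p2, 0
2. not (Box (not p2 or p3) implies (not p2 or p3)), 0   [and-rule on 1]
3. Box not p2, 0   [and-rule on 1]
4. Box (not p2 or p3), 0   [neg-implies-rule on 2]
5. not (not p2 or p3), 0   [neg-implies-rule on 2]
6. p2, 0   [neg-or-rule on 5]
7. not p3, 0   [neg-or-rule on 5]
8. not p2, 0   [Box-rule on 3 via 0R0]
Accessibility: 0R0
Branch closes: p2 and not p2 both at 0.
All branches of the tableau close; one closing branch shown above.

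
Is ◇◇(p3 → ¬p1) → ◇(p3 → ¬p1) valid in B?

Invalid (countermodel exists)

Tableau for the negation ¬(◇◇(p3 → ¬p1) → ◇(p3 → ¬p1)):
1. ¬(◇◇(p3 → ¬p1) → ◇(p3 → ¬p1)), w0
2. ◇◇(p3 → ¬p1), w0   [¬→-rule on 1]
3. ¬◇(p3 → ¬p1), w0   [¬→-rule on 1]
4. ¬(p3 → ¬p1), w0   [¬◇-rule on 3 via w0Rw0]
5. p3, w0   [¬→-rule on 4]
6. p1, w0   [¬→-rule on 4]
7. ◇(p3 → ¬p1), w1   [◇-rule on 2: fresh world w1, w0Rw1]
8. ¬(p3 → ¬p1), w1   [¬◇-rule on 3 via w0Rw1]
9. p3, w1   [¬→-rule on 8]
10. p1, w1   [¬→-rule on 8]
11. p3 → ¬p1, w2   [◇-rule on 7: fresh world w2, w1Rw2]
12. ¬p1, w2   [→-rule on 11 (branches; this branch)]
Accessibility: w0Rw0, w0Rw1, w1Rw0, w1Rw1, w1Rw2, w2Rw1, w2Rw2
The negation has an open branch (countermodel exists).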